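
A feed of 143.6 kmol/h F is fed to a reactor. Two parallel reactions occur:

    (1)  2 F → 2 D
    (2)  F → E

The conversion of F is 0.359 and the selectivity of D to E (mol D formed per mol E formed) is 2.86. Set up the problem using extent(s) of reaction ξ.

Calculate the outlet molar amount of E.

Conversion of F: F consumed = 0.359 × 143.6 = 51.55 kmol/h = 2ξ₁ + 1ξ₂.
Selectivity: 2ξ₁ / (1ξ₂) = 2.86 → ξ₁ = 1.43 ξ₂.
Substitute: (2·1.43 + 1) ξ₂ = 51.55 → ξ₂ = 13.36 kmol/h, ξ₁ = 19.1 kmol/h.
Outlet amounts (n = n₀ + Σ ν·ξ):
  F: 143.6 − 2(19.1) − 1(13.36) = 92.05
  D: 0 + 2(19.1) = 38.2
  E: 0 + 1(13.36) = 13.36

13.4 kmol/h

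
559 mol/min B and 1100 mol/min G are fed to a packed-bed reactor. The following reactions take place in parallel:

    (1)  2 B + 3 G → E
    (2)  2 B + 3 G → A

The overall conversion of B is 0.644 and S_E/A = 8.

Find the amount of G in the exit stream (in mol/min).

Conversion of B: B consumed = 0.644 × 559 = 360 mol/min = 2ξ₁ + 2ξ₂.
Selectivity: 1ξ₁ / (1ξ₂) = 8 → ξ₁ = 8 ξ₂.
Substitute: (2·8 + 2) ξ₂ = 360 → ξ₂ = 20 mol/min, ξ₁ = 160 mol/min.
Outlet amounts (n = n₀ + Σ ν·ξ):
  B: 559 − 2(160) − 2(20) = 199
  G: 1100 − 3(160) − 3(20) = 560
  E: 0 + 1(160) = 160
  A: 0 + 1(20) = 20

560 mol/min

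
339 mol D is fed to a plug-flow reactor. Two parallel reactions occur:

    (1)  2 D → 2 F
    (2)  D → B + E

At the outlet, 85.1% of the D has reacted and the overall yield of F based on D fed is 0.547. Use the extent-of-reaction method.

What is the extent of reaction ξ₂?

ξ₂ = 103 mol

Yield of F: 2ξ₁ / 339 = 0.547 → ξ₁ = 92.72 mol.
Conversion of D: 2ξ₁ + 1ξ₂ = 0.851 × 339 = 288.5 → ξ₂ = 103.1 mol.
Outlet amounts (n = n₀ + Σ ν·ξ):
  D: 339 − 2(92.72) − 1(103.1) = 50.51
  F: 0 + 2(92.72) = 185.4
  B: 0 + 1(103.1) = 103.1
  E: 0 + 1(103.1) = 103.1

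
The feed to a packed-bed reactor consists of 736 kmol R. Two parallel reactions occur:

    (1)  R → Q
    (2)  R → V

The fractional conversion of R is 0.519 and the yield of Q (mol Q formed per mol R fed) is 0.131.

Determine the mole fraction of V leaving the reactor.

0.388

Yield of Q: 1ξ₁ / 736 = 0.131 → ξ₁ = 96.42 kmol.
Conversion of R: 1ξ₁ + 1ξ₂ = 0.519 × 736 = 382 → ξ₂ = 285.6 kmol.
Outlet amounts (n = n₀ + Σ ν·ξ):
  R: 736 − 1(96.42) − 1(285.6) = 354
  Q: 0 + 1(96.42) = 96.42
  V: 0 + 1(285.6) = 285.6
Total out = 736 kmol; y_V = 285.6 / 736 = 0.388.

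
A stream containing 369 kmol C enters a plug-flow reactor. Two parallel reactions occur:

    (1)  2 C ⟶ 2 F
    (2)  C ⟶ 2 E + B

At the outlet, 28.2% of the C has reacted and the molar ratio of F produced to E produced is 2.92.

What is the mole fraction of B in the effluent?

Conversion of C: C consumed = 0.282 × 369 = 104.1 kmol = 2ξ₁ + 1ξ₂.
Selectivity: 2ξ₁ / (2ξ₂) = 2.92 → ξ₁ = 2.92 ξ₂.
Substitute: (2·2.92 + 1) ξ₂ = 104.1 → ξ₂ = 15.21 kmol, ξ₁ = 44.42 kmol.
Outlet amounts (n = n₀ + Σ ν·ξ):
  C: 369 − 2(44.42) − 1(15.21) = 264.9
  F: 0 + 2(44.42) = 88.84
  E: 0 + 2(15.21) = 30.43
  B: 0 + 1(15.21) = 15.21
Total out = 399.4 kmol; y_B = 15.21 / 399.4 = 0.03809.

0.0381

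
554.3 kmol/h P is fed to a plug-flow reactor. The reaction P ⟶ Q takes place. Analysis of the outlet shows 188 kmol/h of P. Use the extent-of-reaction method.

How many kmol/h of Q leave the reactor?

For P: n = n₀ − 1ξ → 188 = 554.3 − 1ξ, giving ξ = 366.3 kmol/h.
Outlet amounts (n = n₀ + ν ξ):
  P: 554.3 − 1(366.3) = 188
  Q: 0 + 1(366.3) = 366.3

366 kmol/h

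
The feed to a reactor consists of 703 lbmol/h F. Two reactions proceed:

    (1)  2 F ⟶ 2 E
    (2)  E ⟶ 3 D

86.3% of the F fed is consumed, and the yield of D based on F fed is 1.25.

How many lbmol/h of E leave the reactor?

314 lbmol/h

Conversion of F: F consumed = 2ξ₁ = 0.863 × 703 → ξ₁ = 303.3 lbmol/h.
Yield of D: 3ξ₂ / 703 = 1.25 → ξ₂ = 292.9 lbmol/h.
Outlet amounts (n = n₀ + Σ ν·ξ):
  F: 703 − 2(303.3) = 96.31
  E: 0 + 2(303.3) − 1(292.9) = 313.8
  D: 0 + 3(292.9) = 878.8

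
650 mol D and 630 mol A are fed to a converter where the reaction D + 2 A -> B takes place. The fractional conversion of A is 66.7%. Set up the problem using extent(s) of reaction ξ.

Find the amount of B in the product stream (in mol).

A reacted = 0.667 × 630 = 420.2 mol; ν_A = −2, so ξ = 420.2/2 = 210.1 mol.
Outlet amounts (n = n₀ + ν ξ):
  D: 650 − 1(210.1) = 439.9
  A: 630 − 2(210.1) = 209.8
  B: 0 + 1(210.1) = 210.1

210 mol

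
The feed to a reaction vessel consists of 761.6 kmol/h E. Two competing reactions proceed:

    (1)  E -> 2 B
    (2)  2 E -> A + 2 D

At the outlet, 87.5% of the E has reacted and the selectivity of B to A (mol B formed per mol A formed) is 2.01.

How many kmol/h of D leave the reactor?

444 kmol/h

Conversion of E: E consumed = 0.875 × 761.6 = 666.4 kmol/h = 1ξ₁ + 2ξ₂.
Selectivity: 2ξ₁ / (1ξ₂) = 2.01 → ξ₁ = 1.005 ξ₂.
Substitute: (1·1.005 + 2) ξ₂ = 666.4 → ξ₂ = 221.8 kmol/h, ξ₁ = 222.9 kmol/h.
Outlet amounts (n = n₀ + Σ ν·ξ):
  E: 761.6 − 1(222.9) − 2(221.8) = 95.2
  B: 0 + 2(222.9) = 445.7
  A: 0 + 1(221.8) = 221.8
  D: 0 + 2(221.8) = 443.5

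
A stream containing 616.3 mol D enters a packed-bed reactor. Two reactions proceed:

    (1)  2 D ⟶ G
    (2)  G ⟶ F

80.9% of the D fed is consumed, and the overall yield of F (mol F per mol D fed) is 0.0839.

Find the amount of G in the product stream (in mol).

198 mol

Conversion of D: D consumed = 2ξ₁ = 0.809 × 616.3 → ξ₁ = 249.3 mol.
Yield of F: 1ξ₂ / 616.3 = 0.0839 → ξ₂ = 51.71 mol.
Outlet amounts (n = n₀ + Σ ν·ξ):
  D: 616.3 − 2(249.3) = 117.7
  G: 0 + 1(249.3) − 1(51.71) = 197.6
  F: 0 + 1(51.71) = 51.71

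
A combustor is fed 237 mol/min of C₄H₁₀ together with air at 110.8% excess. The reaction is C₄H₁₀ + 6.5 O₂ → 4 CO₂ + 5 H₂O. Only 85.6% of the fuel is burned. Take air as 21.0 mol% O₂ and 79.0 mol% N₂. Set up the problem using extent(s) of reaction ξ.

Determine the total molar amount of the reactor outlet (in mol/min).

16000 mol/min

Stoichiometric O₂ = 6.5 × 237 = 1540 mol/min; O₂ fed = 1540 × 2.108 = 3247 mol/min.
N₂ fed = 3247 × 79/21 = 12220 mol/min.
Fuel reacted = 0.856 × 237 → ξ = 202.9 mol/min.
Outlet (n = n₀ + ν ξ):
  C₄H₁₀: 237 − 1(202.9) = 34.13
  O₂: 3247 − 6.5(202.9) = 1929
  N₂: 12220 (inert)
  CO₂: 0 + 4(202.9) = 811.5
  H₂O: 0 + 5(202.9) = 1014
Total out = 34.13 + 1929 + 12220 + 811.5 + 1014 = 16000 mol/min.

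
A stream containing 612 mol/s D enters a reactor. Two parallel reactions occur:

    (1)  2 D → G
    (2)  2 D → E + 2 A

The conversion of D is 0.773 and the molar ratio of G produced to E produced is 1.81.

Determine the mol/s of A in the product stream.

Conversion of D: D consumed = 0.773 × 612 = 473.1 mol/s = 2ξ₁ + 2ξ₂.
Selectivity: 1ξ₁ / (1ξ₂) = 1.81 → ξ₁ = 1.81 ξ₂.
Substitute: (2·1.81 + 2) ξ₂ = 473.1 → ξ₂ = 84.18 mol/s, ξ₁ = 152.4 mol/s.
Outlet amounts (n = n₀ + Σ ν·ξ):
  D: 612 − 2(152.4) − 2(84.18) = 138.9
  G: 0 + 1(152.4) = 152.4
  E: 0 + 1(84.18) = 84.18
  A: 0 + 2(84.18) = 168.4

168 mol/s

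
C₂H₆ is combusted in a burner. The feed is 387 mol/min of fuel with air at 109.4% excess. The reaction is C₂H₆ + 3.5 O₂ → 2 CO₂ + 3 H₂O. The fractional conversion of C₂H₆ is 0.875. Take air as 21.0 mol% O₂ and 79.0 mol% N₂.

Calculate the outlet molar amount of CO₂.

Stoichiometric O₂ = 3.5 × 387 = 1354 mol/min; O₂ fed = 1354 × 2.094 = 2836 mol/min.
N₂ fed = 2836 × 79/21 = 10670 mol/min.
Fuel reacted = 0.875 × 387 → ξ = 338.6 mol/min.
Outlet (n = n₀ + ν ξ):
  C₂H₆: 387 − 1(338.6) = 48.38
  O₂: 2836 − 3.5(338.6) = 1651
  N₂: 10670 (inert)
  CO₂: 0 + 2(338.6) = 677.2
  H₂O: 0 + 3(338.6) = 1016

677 mol/min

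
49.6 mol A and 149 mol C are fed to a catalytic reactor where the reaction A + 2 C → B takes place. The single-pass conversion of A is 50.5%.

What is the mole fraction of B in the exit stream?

A reacted = 0.505 × 49.6 = 25.05 mol; ν_A = −1, so ξ = 25.05/1 = 25.05 mol.
Outlet amounts (n = n₀ + ν ξ):
  A: 49.6 − 1(25.05) = 24.55
  C: 149 − 2(25.05) = 98.9
  B: 0 + 1(25.05) = 25.05
Total out = 148.5 mol; y_B = 25.05 / 148.5 = 0.1687.

0.169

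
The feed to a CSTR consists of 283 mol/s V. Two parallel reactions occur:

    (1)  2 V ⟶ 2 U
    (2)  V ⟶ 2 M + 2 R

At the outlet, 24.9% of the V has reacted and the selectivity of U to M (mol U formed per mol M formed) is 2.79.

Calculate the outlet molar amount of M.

Conversion of V: V consumed = 0.249 × 283 = 70.47 mol/s = 2ξ₁ + 1ξ₂.
Selectivity: 2ξ₁ / (2ξ₂) = 2.79 → ξ₁ = 2.79 ξ₂.
Substitute: (2·2.79 + 1) ξ₂ = 70.47 → ξ₂ = 10.71 mol/s, ξ₁ = 29.88 mol/s.
Outlet amounts (n = n₀ + Σ ν·ξ):
  V: 283 − 2(29.88) − 1(10.71) = 212.5
  U: 0 + 2(29.88) = 59.76
  M: 0 + 2(10.71) = 21.42
  R: 0 + 2(10.71) = 21.42

21.4 mol/s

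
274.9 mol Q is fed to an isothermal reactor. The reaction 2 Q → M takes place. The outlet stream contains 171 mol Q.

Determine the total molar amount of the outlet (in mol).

223 mol

For Q: n = n₀ − 2ξ → 171 = 274.9 − 2ξ, giving ξ = 51.95 mol.
Outlet amounts (n = n₀ + ν ξ):
  Q: 274.9 − 2(51.95) = 171
  M: 0 + 1(51.95) = 51.95
Total out = 171 + 51.95 = 222.9 mol.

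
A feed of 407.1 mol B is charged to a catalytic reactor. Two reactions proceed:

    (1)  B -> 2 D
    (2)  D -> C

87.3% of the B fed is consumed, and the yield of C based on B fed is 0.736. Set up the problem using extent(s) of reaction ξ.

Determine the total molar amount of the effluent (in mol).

762 mol

Conversion of B: B consumed = 1ξ₁ = 0.873 × 407.1 → ξ₁ = 355.4 mol.
Yield of C: 1ξ₂ / 407.1 = 0.736 → ξ₂ = 299.6 mol.
Outlet amounts (n = n₀ + Σ ν·ξ):
  B: 407.1 − 1(355.4) = 51.7
  D: 0 + 2(355.4) − 1(299.6) = 411.2
  C: 0 + 1(299.6) = 299.6
Total out = 51.7 + 411.2 + 299.6 = 762.5 mol.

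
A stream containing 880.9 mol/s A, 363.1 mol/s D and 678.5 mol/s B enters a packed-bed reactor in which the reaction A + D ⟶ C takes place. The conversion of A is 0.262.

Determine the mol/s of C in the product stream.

A reacted = 0.262 × 880.9 = 230.8 mol/s; ν_A = −1, so ξ = 230.8/1 = 230.8 mol/s.
Outlet amounts (n = n₀ + ν ξ):
  A: 880.9 − 1(230.8) = 650.1
  D: 363.1 − 1(230.8) = 132.3
  C: 0 + 1(230.8) = 230.8
  B: 678.5 (inert)

231 mol/s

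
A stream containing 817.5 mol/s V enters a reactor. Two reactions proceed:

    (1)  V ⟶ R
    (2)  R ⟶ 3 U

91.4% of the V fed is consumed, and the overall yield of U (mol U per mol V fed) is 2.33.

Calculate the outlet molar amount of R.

112 mol/s

Conversion of V: V consumed = 1ξ₁ = 0.914 × 817.5 → ξ₁ = 747.2 mol/s.
Yield of U: 3ξ₂ / 817.5 = 2.33 → ξ₂ = 634.9 mol/s.
Outlet amounts (n = n₀ + Σ ν·ξ):
  V: 817.5 − 1(747.2) = 70.3
  R: 0 + 1(747.2) − 1(634.9) = 112.3
  U: 0 + 3(634.9) = 1905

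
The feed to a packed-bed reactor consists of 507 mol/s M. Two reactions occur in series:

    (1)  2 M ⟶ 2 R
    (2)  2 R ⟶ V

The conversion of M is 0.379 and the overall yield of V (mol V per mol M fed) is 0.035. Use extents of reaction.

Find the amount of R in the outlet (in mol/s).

Conversion of M: M consumed = 2ξ₁ = 0.379 × 507 → ξ₁ = 96.08 mol/s.
Yield of V: 1ξ₂ / 507 = 0.035 → ξ₂ = 17.75 mol/s.
Outlet amounts (n = n₀ + Σ ν·ξ):
  M: 507 − 2(96.08) = 314.8
  R: 0 + 2(96.08) − 2(17.75) = 156.7
  V: 0 + 1(17.75) = 17.75

157 mol/s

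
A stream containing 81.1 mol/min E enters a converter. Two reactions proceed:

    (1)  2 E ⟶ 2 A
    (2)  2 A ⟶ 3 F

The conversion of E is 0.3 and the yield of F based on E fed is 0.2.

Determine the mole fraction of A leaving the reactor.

Conversion of E: E consumed = 2ξ₁ = 0.3 × 81.1 → ξ₁ = 12.16 mol/min.
Yield of F: 3ξ₂ / 81.1 = 0.2 → ξ₂ = 5.407 mol/min.
Outlet amounts (n = n₀ + Σ ν·ξ):
  E: 81.1 − 2(12.16) = 56.77
  A: 0 + 2(12.16) − 2(5.407) = 13.52
  F: 0 + 3(5.407) = 16.22
Total out = 86.51 mol/min; y_A = 13.52 / 86.51 = 0.1562.

0.156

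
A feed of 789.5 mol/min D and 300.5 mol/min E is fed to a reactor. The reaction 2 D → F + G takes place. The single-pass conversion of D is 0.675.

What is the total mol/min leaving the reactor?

1090 mol/min

D reacted = 0.675 × 789.5 = 532.9 mol/min; ν_D = −2, so ξ = 532.9/2 = 266.5 mol/min.
Outlet amounts (n = n₀ + ν ξ):
  D: 789.5 − 2(266.5) = 256.6
  F: 0 + 1(266.5) = 266.5
  G: 0 + 1(266.5) = 266.5
  E: 300.5 (inert)
Total out = 256.6 + 266.5 + 266.5 + 300.5 = 1090 mol/min.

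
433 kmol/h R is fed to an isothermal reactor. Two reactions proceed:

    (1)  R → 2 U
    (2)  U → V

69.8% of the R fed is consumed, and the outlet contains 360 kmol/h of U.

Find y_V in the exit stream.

0.333

Conversion of R: R consumed = 1ξ₁ = 0.698 × 433 → ξ₁ = 302.2 kmol/h.
U balance: n_U = 0 + 2ξ₁ − 1ξ₂ = 360 → ξ₂ = (2·302.2 − 360)/1 = 244.5 kmol/h.
Outlet amounts (n = n₀ + Σ ν·ξ):
  R: 433 − 1(302.2) = 130.8
  U: 0 + 2(302.2) − 1(244.5) = 360
  V: 0 + 1(244.5) = 244.5
Total out = 735.2 kmol/h; y_V = 244.5 / 735.2 = 0.3325.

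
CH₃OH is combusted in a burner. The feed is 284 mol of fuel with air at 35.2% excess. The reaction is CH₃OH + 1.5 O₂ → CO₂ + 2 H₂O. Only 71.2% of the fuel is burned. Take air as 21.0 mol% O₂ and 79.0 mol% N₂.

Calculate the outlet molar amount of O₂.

Stoichiometric O₂ = 1.5 × 284 = 426 mol; O₂ fed = 426 × 1.352 = 576 mol.
N₂ fed = 576 × 79/21 = 2167 mol.
Fuel reacted = 0.712 × 284 → ξ = 202.2 mol.
Outlet (n = n₀ + ν ξ):
  CH₃OH: 284 − 1(202.2) = 81.79
  O₂: 576 − 1.5(202.2) = 272.6
  N₂: 2167 (inert)
  CO₂: 0 + 1(202.2) = 202.2
  H₂O: 0 + 2(202.2) = 404.4

273 mol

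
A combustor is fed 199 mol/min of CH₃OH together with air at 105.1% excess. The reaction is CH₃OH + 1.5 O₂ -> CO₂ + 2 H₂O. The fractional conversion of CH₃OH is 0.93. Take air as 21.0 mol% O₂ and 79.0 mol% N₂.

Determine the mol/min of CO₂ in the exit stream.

Stoichiometric O₂ = 1.5 × 199 = 298.5 mol/min; O₂ fed = 298.5 × 2.051 = 612.2 mol/min.
N₂ fed = 612.2 × 79/21 = 2303 mol/min.
Fuel reacted = 0.93 × 199 → ξ = 185.1 mol/min.
Outlet (n = n₀ + ν ξ):
  CH₃OH: 199 − 1(185.1) = 13.93
  O₂: 612.2 − 1.5(185.1) = 334.6
  N₂: 2303 (inert)
  CO₂: 0 + 1(185.1) = 185.1
  H₂O: 0 + 2(185.1) = 370.1

185 mol/min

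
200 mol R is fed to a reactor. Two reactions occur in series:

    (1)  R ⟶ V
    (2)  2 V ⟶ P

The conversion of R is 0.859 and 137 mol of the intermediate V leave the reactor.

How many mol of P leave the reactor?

Conversion of R: R consumed = 1ξ₁ = 0.859 × 200 → ξ₁ = 171.8 mol.
V balance: n_V = 0 + 1ξ₁ − 2ξ₂ = 137 → ξ₂ = (1·171.8 − 137)/2 = 17.4 mol.
Outlet amounts (n = n₀ + Σ ν·ξ):
  R: 200 − 1(171.8) = 28.2
  V: 0 + 1(171.8) − 2(17.4) = 137
  P: 0 + 1(17.4) = 17.4

17.4 mol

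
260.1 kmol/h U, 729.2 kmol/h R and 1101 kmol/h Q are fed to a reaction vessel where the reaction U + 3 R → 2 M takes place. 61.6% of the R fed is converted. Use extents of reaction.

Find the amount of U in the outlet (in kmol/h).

R reacted = 0.616 × 729.2 = 449.2 kmol/h; ν_R = −3, so ξ = 449.2/3 = 149.7 kmol/h.
Outlet amounts (n = n₀ + ν ξ):
  U: 260.1 − 1(149.7) = 110.4
  R: 729.2 − 3(149.7) = 280
  M: 0 + 2(149.7) = 299.5
  Q: 1101 (inert)

110 kmol/h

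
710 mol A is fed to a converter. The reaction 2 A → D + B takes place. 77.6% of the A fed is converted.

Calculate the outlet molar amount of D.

275 mol

A reacted = 0.776 × 710 = 551 mol; ν_A = −2, so ξ = 551/2 = 275.5 mol.
Outlet amounts (n = n₀ + ν ξ):
  A: 710 − 2(275.5) = 159
  D: 0 + 1(275.5) = 275.5
  B: 0 + 1(275.5) = 275.5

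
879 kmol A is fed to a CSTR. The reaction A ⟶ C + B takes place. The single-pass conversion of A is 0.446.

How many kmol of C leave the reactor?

A reacted = 0.446 × 879 = 392 kmol; ν_A = −1, so ξ = 392/1 = 392 kmol.
Outlet amounts (n = n₀ + ν ξ):
  A: 879 − 1(392) = 487
  C: 0 + 1(392) = 392
  B: 0 + 1(392) = 392

392 kmol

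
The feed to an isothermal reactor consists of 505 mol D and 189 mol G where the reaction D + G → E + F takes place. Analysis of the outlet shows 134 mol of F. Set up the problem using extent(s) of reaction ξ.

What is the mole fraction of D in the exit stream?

For F: n = n₀ + 1ξ → 134 = 0 + 1ξ, giving ξ = 134 mol.
Outlet amounts (n = n₀ + ν ξ):
  D: 505 − 1(134) = 371
  G: 189 − 1(134) = 55
  E: 0 + 1(134) = 134
  F: 0 + 1(134) = 134
Total out = 694 mol; y_D = 371 / 694 = 0.5346.

0.535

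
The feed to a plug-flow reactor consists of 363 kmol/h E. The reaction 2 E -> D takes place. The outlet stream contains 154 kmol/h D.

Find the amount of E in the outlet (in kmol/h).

55 kmol/h

For D: n = n₀ + 1ξ → 154 = 0 + 1ξ, giving ξ = 154 kmol/h.
Outlet amounts (n = n₀ + ν ξ):
  E: 363 − 2(154) = 55
  D: 0 + 1(154) = 154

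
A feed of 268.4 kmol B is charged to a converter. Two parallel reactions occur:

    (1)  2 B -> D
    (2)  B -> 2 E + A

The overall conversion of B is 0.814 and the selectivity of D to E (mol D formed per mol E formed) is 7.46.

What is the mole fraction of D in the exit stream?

Conversion of B: B consumed = 0.814 × 268.4 = 218.5 kmol = 2ξ₁ + 1ξ₂.
Selectivity: 1ξ₁ / (2ξ₂) = 7.46 → ξ₁ = 14.92 ξ₂.
Substitute: (2·14.92 + 1) ξ₂ = 218.5 → ξ₂ = 7.084 kmol, ξ₁ = 105.7 kmol.
Outlet amounts (n = n₀ + Σ ν·ξ):
  B: 268.4 − 2(105.7) − 1(7.084) = 49.92
  D: 0 + 1(105.7) = 105.7
  E: 0 + 2(7.084) = 14.17
  A: 0 + 1(7.084) = 7.084
Total out = 176.9 kmol; y_D = 105.7 / 176.9 = 0.5976.

0.598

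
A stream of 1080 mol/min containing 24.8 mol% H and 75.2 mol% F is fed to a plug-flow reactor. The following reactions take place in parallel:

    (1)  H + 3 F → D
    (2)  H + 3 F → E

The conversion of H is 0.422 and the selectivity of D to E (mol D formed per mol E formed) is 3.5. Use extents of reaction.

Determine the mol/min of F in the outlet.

473 mol/min

Conversion of H: H consumed = 0.422 × 267.8 = 113 mol/min = 1ξ₁ + 1ξ₂.
Selectivity: 1ξ₁ / (1ξ₂) = 3.5 → ξ₁ = 3.5 ξ₂.
Substitute: (1·3.5 + 1) ξ₂ = 113 → ξ₂ = 25.12 mol/min, ξ₁ = 87.91 mol/min.
Outlet amounts (n = n₀ + Σ ν·ξ):
  H: 267.8 − 1(87.91) − 1(25.12) = 154.8
  F: 812.2 − 3(87.91) − 3(25.12) = 473.1
  D: 0 + 1(87.91) = 87.91
  E: 0 + 1(25.12) = 25.12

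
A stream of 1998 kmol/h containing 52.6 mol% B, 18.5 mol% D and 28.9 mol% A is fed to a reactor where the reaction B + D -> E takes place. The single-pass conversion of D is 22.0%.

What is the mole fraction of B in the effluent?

D reacted = 0.22 × 369.6 = 81.32 kmol/h; ν_D = −1, so ξ = 81.32/1 = 81.32 kmol/h.
Outlet amounts (n = n₀ + ν ξ):
  B: 1051 − 1(81.32) = 969.6
  D: 369.6 − 1(81.32) = 288.3
  E: 0 + 1(81.32) = 81.32
  A: 577.4 (inert)
Total out = 1917 kmol/h; y_B = 969.6 / 1917 = 0.5059.

0.506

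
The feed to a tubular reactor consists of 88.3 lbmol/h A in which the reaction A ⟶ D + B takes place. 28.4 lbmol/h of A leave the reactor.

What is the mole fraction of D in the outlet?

0.404

For A: n = n₀ − 1ξ → 28.4 = 88.3 − 1ξ, giving ξ = 59.9 lbmol/h.
Outlet amounts (n = n₀ + ν ξ):
  A: 88.3 − 1(59.9) = 28.4
  D: 0 + 1(59.9) = 59.9
  B: 0 + 1(59.9) = 59.9
Total out = 148.2 lbmol/h; y_D = 59.9 / 148.2 = 0.4042.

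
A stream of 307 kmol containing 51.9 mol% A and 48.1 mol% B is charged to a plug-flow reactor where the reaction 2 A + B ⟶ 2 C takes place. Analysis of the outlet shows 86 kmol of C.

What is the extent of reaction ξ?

ξ = 43 kmol

For C: n = n₀ + 2ξ → 86 = 0 + 2ξ, giving ξ = 43 kmol.
Outlet amounts (n = n₀ + ν ξ):
  A: 159.3 − 2(43) = 73.33
  B: 147.7 − 1(43) = 104.7
  C: 0 + 2(43) = 86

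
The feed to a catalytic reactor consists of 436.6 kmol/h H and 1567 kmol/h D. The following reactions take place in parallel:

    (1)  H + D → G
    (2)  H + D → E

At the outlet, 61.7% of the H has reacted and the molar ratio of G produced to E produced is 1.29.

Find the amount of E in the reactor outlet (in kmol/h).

Conversion of H: H consumed = 0.617 × 436.6 = 269.4 kmol/h = 1ξ₁ + 1ξ₂.
Selectivity: 1ξ₁ / (1ξ₂) = 1.29 → ξ₁ = 1.29 ξ₂.
Substitute: (1·1.29 + 1) ξ₂ = 269.4 → ξ₂ = 117.6 kmol/h, ξ₁ = 151.7 kmol/h.
Outlet amounts (n = n₀ + Σ ν·ξ):
  H: 436.6 − 1(151.7) − 1(117.6) = 167.2
  D: 1567 − 1(151.7) − 1(117.6) = 1298
  G: 0 + 1(151.7) = 151.7
  E: 0 + 1(117.6) = 117.6

118 kmol/h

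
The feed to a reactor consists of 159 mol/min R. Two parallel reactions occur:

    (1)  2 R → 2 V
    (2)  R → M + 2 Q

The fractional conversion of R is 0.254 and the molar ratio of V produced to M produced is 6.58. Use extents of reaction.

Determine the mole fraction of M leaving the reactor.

Conversion of R: R consumed = 0.254 × 159 = 40.39 mol/min = 2ξ₁ + 1ξ₂.
Selectivity: 2ξ₁ / (1ξ₂) = 6.58 → ξ₁ = 3.29 ξ₂.
Substitute: (2·3.29 + 1) ξ₂ = 40.39 → ξ₂ = 5.328 mol/min, ξ₁ = 17.53 mol/min.
Outlet amounts (n = n₀ + Σ ν·ξ):
  R: 159 − 2(17.53) − 1(5.328) = 118.6
  V: 0 + 2(17.53) = 35.06
  M: 0 + 1(5.328) = 5.328
  Q: 0 + 2(5.328) = 10.66
Total out = 169.7 mol/min; y_M = 5.328 / 169.7 = 0.0314.

0.0314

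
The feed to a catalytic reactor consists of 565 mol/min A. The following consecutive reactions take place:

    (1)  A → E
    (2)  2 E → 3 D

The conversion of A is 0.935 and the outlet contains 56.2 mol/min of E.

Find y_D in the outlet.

Conversion of A: A consumed = 1ξ₁ = 0.935 × 565 → ξ₁ = 528.3 mol/min.
E balance: n_E = 0 + 1ξ₁ − 2ξ₂ = 56.2 → ξ₂ = (1·528.3 − 56.2)/2 = 236 mol/min.
Outlet amounts (n = n₀ + Σ ν·ξ):
  A: 565 − 1(528.3) = 36.73
  E: 0 + 1(528.3) − 2(236) = 56.2
  D: 0 + 3(236) = 708.1
Total out = 801 mol/min; y_D = 708.1 / 801 = 0.884.

0.884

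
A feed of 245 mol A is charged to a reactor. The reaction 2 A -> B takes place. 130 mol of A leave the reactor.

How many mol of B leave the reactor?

57.5 mol

For A: n = n₀ − 2ξ → 130 = 245 − 2ξ, giving ξ = 57.5 mol.
Outlet amounts (n = n₀ + ν ξ):
  A: 245 − 2(57.5) = 130
  B: 0 + 1(57.5) = 57.5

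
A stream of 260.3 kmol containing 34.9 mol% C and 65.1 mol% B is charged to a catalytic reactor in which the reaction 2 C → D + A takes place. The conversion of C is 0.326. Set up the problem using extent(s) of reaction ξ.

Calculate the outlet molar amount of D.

C reacted = 0.326 × 90.84 = 29.62 kmol; ν_C = −2, so ξ = 29.62/2 = 14.81 kmol.
Outlet amounts (n = n₀ + ν ξ):
  C: 90.84 − 2(14.81) = 61.23
  D: 0 + 1(14.81) = 14.81
  A: 0 + 1(14.81) = 14.81
  B: 169.5 (inert)

14.8 kmol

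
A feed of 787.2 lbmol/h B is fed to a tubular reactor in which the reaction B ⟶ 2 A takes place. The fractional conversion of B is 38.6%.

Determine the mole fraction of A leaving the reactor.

0.557

B reacted = 0.386 × 787.2 = 303.9 lbmol/h; ν_B = −1, so ξ = 303.9/1 = 303.9 lbmol/h.
Outlet amounts (n = n₀ + ν ξ):
  B: 787.2 − 1(303.9) = 483.3
  A: 0 + 2(303.9) = 607.7
Total out = 1091 lbmol/h; y_A = 607.7 / 1091 = 0.557.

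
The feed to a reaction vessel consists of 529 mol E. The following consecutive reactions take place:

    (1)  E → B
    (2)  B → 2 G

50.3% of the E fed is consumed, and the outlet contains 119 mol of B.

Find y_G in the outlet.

Conversion of E: E consumed = 1ξ₁ = 0.503 × 529 → ξ₁ = 266.1 mol.
B balance: n_B = 0 + 1ξ₁ − 1ξ₂ = 119 → ξ₂ = (1·266.1 − 119)/1 = 147.1 mol.
Outlet amounts (n = n₀ + Σ ν·ξ):
  E: 529 − 1(266.1) = 262.9
  B: 0 + 1(266.1) − 1(147.1) = 119
  G: 0 + 2(147.1) = 294.2
Total out = 676.1 mol; y_G = 294.2 / 676.1 = 0.4351.

0.435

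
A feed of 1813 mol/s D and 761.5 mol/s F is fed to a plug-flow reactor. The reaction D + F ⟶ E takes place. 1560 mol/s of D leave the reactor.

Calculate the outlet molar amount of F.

508 mol/s

For D: n = n₀ − 1ξ → 1560 = 1813 − 1ξ, giving ξ = 253 mol/s.
Outlet amounts (n = n₀ + ν ξ):
  D: 1813 − 1(253) = 1560
  F: 761.5 − 1(253) = 508.5
  E: 0 + 1(253) = 253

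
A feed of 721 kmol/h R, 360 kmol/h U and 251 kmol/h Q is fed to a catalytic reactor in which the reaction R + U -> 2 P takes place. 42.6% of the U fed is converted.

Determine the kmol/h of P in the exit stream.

307 kmol/h

U reacted = 0.426 × 360 = 153.4 kmol/h; ν_U = −1, so ξ = 153.4/1 = 153.4 kmol/h.
Outlet amounts (n = n₀ + ν ξ):
  R: 721 − 1(153.4) = 567.6
  U: 360 − 1(153.4) = 206.6
  P: 0 + 2(153.4) = 306.7
  Q: 251 (inert)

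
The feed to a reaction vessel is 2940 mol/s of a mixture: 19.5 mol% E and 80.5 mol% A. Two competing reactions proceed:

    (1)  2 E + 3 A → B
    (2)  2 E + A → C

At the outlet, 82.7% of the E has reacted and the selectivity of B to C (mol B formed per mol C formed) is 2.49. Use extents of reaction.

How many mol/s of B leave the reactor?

169 mol/s

Conversion of E: E consumed = 0.827 × 573.3 = 474.1 mol/s = 2ξ₁ + 2ξ₂.
Selectivity: 1ξ₁ / (1ξ₂) = 2.49 → ξ₁ = 2.49 ξ₂.
Substitute: (2·2.49 + 2) ξ₂ = 474.1 → ξ₂ = 67.93 mol/s, ξ₁ = 169.1 mol/s.
Outlet amounts (n = n₀ + Σ ν·ξ):
  E: 573.3 − 2(169.1) − 2(67.93) = 99.18
  A: 2367 − 3(169.1) − 1(67.93) = 1791
  B: 0 + 1(169.1) = 169.1
  C: 0 + 1(67.93) = 67.93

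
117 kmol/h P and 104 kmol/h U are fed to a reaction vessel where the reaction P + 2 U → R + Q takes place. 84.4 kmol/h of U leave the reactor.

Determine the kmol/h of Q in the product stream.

For U: n = n₀ − 2ξ → 84.4 = 104 − 2ξ, giving ξ = 9.8 kmol/h.
Outlet amounts (n = n₀ + ν ξ):
  P: 117 − 1(9.8) = 107.2
  U: 104 − 2(9.8) = 84.4
  R: 0 + 1(9.8) = 9.8
  Q: 0 + 1(9.8) = 9.8

9.8 kmol/h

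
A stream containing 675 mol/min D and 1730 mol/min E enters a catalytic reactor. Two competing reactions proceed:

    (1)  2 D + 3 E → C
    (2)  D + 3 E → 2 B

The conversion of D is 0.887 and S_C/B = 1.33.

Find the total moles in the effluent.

Conversion of D: D consumed = 0.887 × 675 = 598.7 mol/min = 2ξ₁ + 1ξ₂.
Selectivity: 1ξ₁ / (2ξ₂) = 1.33 → ξ₁ = 2.66 ξ₂.
Substitute: (2·2.66 + 1) ξ₂ = 598.7 → ξ₂ = 94.73 mol/min, ξ₁ = 252 mol/min.
Outlet amounts (n = n₀ + Σ ν·ξ):
  D: 675 − 2(252) − 1(94.73) = 76.27
  E: 1730 − 3(252) − 3(94.73) = 689.8
  C: 0 + 1(252) = 252
  B: 0 + 2(94.73) = 189.5
Total out = 76.27 + 689.8 + 252 + 189.5 = 1208 mol/min.

1210 mol/min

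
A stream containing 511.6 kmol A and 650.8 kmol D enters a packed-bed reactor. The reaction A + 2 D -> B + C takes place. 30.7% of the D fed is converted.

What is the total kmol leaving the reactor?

D reacted = 0.307 × 650.8 = 199.8 kmol; ν_D = −2, so ξ = 199.8/2 = 99.9 kmol.
Outlet amounts (n = n₀ + ν ξ):
  A: 511.6 − 1(99.9) = 411.7
  D: 650.8 − 2(99.9) = 451
  B: 0 + 1(99.9) = 99.9
  C: 0 + 1(99.9) = 99.9
Total out = 411.7 + 451 + 99.9 + 99.9 = 1063 kmol.

1060 kmol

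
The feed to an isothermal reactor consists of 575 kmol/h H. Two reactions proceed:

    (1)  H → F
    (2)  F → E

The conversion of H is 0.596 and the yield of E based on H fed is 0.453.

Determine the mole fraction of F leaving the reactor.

Conversion of H: H consumed = 1ξ₁ = 0.596 × 575 → ξ₁ = 342.7 kmol/h.
Yield of E: 1ξ₂ / 575 = 0.453 → ξ₂ = 260.5 kmol/h.
Outlet amounts (n = n₀ + Σ ν·ξ):
  H: 575 − 1(342.7) = 232.3
  F: 0 + 1(342.7) − 1(260.5) = 82.22
  E: 0 + 1(260.5) = 260.5
Total out = 575 kmol/h; y_F = 82.22 / 575 = 0.143.

0.143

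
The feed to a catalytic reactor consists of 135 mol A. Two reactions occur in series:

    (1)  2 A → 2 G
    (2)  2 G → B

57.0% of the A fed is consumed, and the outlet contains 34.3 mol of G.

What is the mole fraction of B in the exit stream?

0.188

Conversion of A: A consumed = 2ξ₁ = 0.57 × 135 → ξ₁ = 38.47 mol.
G balance: n_G = 0 + 2ξ₁ − 2ξ₂ = 34.3 → ξ₂ = (2·38.47 − 34.3)/2 = 21.32 mol.
Outlet amounts (n = n₀ + Σ ν·ξ):
  A: 135 − 2(38.47) = 58.05
  G: 0 + 2(38.47) − 2(21.32) = 34.3
  B: 0 + 1(21.32) = 21.32
Total out = 113.7 mol; y_B = 21.32 / 113.7 = 0.1876.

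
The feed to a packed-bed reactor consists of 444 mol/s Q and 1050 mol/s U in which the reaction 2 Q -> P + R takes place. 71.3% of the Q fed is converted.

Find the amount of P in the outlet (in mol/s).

Q reacted = 0.713 × 444 = 316.6 mol/s; ν_Q = −2, so ξ = 316.6/2 = 158.3 mol/s.
Outlet amounts (n = n₀ + ν ξ):
  Q: 444 − 2(158.3) = 127.4
  P: 0 + 1(158.3) = 158.3
  R: 0 + 1(158.3) = 158.3
  U: 1050 (inert)

158 mol/s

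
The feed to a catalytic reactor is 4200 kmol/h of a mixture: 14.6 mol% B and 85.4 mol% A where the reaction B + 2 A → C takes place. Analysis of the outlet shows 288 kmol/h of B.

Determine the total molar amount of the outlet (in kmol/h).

3550 kmol/h

For B: n = n₀ − 1ξ → 288 = 613.2 − 1ξ, giving ξ = 325.2 kmol/h.
Outlet amounts (n = n₀ + ν ξ):
  B: 613.2 − 1(325.2) = 288
  A: 3587 − 2(325.2) = 2936
  C: 0 + 1(325.2) = 325.2
Total out = 288 + 2936 + 325.2 = 3550 kmol/h.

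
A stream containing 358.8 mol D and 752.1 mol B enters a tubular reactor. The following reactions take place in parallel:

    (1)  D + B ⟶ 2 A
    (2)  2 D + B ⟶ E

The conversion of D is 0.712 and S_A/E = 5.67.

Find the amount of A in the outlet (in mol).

300 mol

Conversion of D: D consumed = 0.712 × 358.8 = 255.5 mol = 1ξ₁ + 2ξ₂.
Selectivity: 2ξ₁ / (1ξ₂) = 5.67 → ξ₁ = 2.835 ξ₂.
Substitute: (1·2.835 + 2) ξ₂ = 255.5 → ξ₂ = 52.84 mol, ξ₁ = 149.8 mol.
Outlet amounts (n = n₀ + Σ ν·ξ):
  D: 358.8 − 1(149.8) − 2(52.84) = 103.3
  B: 752.1 − 1(149.8) − 1(52.84) = 549.5
  A: 0 + 2(149.8) = 299.6
  E: 0 + 1(52.84) = 52.84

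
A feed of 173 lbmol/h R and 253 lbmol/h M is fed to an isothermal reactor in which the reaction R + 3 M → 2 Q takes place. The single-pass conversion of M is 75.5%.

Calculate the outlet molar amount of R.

M reacted = 0.755 × 253 = 191 lbmol/h; ν_M = −3, so ξ = 191/3 = 63.67 lbmol/h.
Outlet amounts (n = n₀ + ν ξ):
  R: 173 − 1(63.67) = 109.3
  M: 253 − 3(63.67) = 61.98
  Q: 0 + 2(63.67) = 127.3

109 lbmol/h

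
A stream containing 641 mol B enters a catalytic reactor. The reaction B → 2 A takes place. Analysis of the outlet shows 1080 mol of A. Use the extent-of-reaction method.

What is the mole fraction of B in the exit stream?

For A: n = n₀ + 2ξ → 1080 = 0 + 2ξ, giving ξ = 540 mol.
Outlet amounts (n = n₀ + ν ξ):
  B: 641 − 1(540) = 101
  A: 0 + 2(540) = 1080
Total out = 1181 mol; y_B = 101 / 1181 = 0.08552.

0.0855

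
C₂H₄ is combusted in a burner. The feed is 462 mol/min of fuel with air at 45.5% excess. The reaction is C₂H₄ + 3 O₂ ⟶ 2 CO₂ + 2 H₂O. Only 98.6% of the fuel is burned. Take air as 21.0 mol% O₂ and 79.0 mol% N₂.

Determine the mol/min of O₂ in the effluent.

Stoichiometric O₂ = 3 × 462 = 1386 mol/min; O₂ fed = 1386 × 1.455 = 2017 mol/min.
N₂ fed = 2017 × 79/21 = 7586 mol/min.
Fuel reacted = 0.986 × 462 → ξ = 455.5 mol/min.
Outlet (n = n₀ + ν ξ):
  C₂H₄: 462 − 1(455.5) = 6.468
  O₂: 2017 − 3(455.5) = 650
  N₂: 7586 (inert)
  CO₂: 0 + 2(455.5) = 911.1
  H₂O: 0 + 2(455.5) = 911.1

650 mol/min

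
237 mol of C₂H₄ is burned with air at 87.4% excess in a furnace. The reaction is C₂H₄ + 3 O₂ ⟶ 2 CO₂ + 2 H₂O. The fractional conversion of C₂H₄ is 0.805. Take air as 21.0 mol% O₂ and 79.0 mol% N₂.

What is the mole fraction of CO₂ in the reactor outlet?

Stoichiometric O₂ = 3 × 237 = 711 mol; O₂ fed = 711 × 1.874 = 1332 mol.
N₂ fed = 1332 × 79/21 = 5012 mol.
Fuel reacted = 0.805 × 237 → ξ = 190.8 mol.
Outlet (n = n₀ + ν ξ):
  C₂H₄: 237 − 1(190.8) = 46.21
  O₂: 1332 − 3(190.8) = 760.1
  N₂: 5012 (inert)
  CO₂: 0 + 2(190.8) = 381.6
  H₂O: 0 + 2(190.8) = 381.6
Total out = 6582 mol; y_CO₂ = 381.6 / 6582 = 0.05797.

0.058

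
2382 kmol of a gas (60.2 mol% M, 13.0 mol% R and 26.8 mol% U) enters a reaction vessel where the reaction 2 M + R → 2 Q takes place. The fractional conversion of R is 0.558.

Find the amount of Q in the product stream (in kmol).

346 kmol

R reacted = 0.558 × 309.7 = 172.8 kmol; ν_R = −1, so ξ = 172.8/1 = 172.8 kmol.
Outlet amounts (n = n₀ + ν ξ):
  M: 1434 − 2(172.8) = 1088
  R: 309.7 − 1(172.8) = 136.9
  Q: 0 + 2(172.8) = 345.6
  U: 638.4 (inert)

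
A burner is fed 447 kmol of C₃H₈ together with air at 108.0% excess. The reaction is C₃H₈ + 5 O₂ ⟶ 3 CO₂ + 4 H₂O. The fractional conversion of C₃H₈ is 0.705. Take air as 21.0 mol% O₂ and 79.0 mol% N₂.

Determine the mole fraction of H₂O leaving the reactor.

0.055

Stoichiometric O₂ = 5 × 447 = 2235 kmol; O₂ fed = 2235 × 2.080 = 4649 kmol.
N₂ fed = 4649 × 79/21 = 17490 kmol.
Fuel reacted = 0.705 × 447 → ξ = 315.1 kmol.
Outlet (n = n₀ + ν ξ):
  C₃H₈: 447 − 1(315.1) = 131.9
  O₂: 4649 − 5(315.1) = 3073
  N₂: 17490 (inert)
  CO₂: 0 + 3(315.1) = 945.4
  H₂O: 0 + 4(315.1) = 1261
Total out = 22900 kmol; y_H₂O = 1261 / 22900 = 0.05505.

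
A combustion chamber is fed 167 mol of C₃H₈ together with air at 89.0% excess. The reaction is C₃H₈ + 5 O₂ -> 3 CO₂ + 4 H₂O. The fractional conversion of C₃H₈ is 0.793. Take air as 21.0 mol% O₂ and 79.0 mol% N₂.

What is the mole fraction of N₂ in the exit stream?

0.76

Stoichiometric O₂ = 5 × 167 = 835 mol; O₂ fed = 835 × 1.890 = 1578 mol.
N₂ fed = 1578 × 79/21 = 5937 mol.
Fuel reacted = 0.793 × 167 → ξ = 132.4 mol.
Outlet (n = n₀ + ν ξ):
  C₃H₈: 167 − 1(132.4) = 34.57
  O₂: 1578 − 5(132.4) = 916
  N₂: 5937 (inert)
  CO₂: 0 + 3(132.4) = 397.3
  H₂O: 0 + 4(132.4) = 529.7
Total out = 7814 mol; y_N₂ = 5937 / 7814 = 0.7597.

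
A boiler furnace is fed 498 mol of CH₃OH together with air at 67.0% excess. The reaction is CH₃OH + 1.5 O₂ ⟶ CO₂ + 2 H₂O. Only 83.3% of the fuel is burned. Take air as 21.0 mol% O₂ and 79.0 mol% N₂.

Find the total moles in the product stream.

6650 mol

Stoichiometric O₂ = 1.5 × 498 = 747 mol; O₂ fed = 747 × 1.670 = 1247 mol.
N₂ fed = 1247 × 79/21 = 4693 mol.
Fuel reacted = 0.833 × 498 → ξ = 414.8 mol.
Outlet (n = n₀ + ν ξ):
  CH₃OH: 498 − 1(414.8) = 83.17
  O₂: 1247 − 1.5(414.8) = 625.2
  N₂: 4693 (inert)
  CO₂: 0 + 1(414.8) = 414.8
  H₂O: 0 + 2(414.8) = 829.7
Total out = 83.17 + 625.2 + 4693 + 414.8 + 829.7 = 6646 mol.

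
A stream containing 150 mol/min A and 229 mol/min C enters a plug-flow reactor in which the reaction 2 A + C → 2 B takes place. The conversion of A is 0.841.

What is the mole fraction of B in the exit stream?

0.399

A reacted = 0.841 × 150 = 126.1 mol/min; ν_A = −2, so ξ = 126.1/2 = 63.07 mol/min.
Outlet amounts (n = n₀ + ν ξ):
  A: 150 − 2(63.07) = 23.85
  C: 229 − 1(63.07) = 165.9
  B: 0 + 2(63.07) = 126.1
Total out = 315.9 mol/min; y_B = 126.1 / 315.9 = 0.3993.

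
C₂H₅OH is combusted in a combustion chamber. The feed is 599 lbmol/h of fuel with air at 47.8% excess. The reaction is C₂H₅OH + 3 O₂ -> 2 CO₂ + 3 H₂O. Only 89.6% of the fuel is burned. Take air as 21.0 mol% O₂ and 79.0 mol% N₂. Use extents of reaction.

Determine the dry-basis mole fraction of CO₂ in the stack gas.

Stoichiometric O₂ = 3 × 599 = 1797 lbmol/h; O₂ fed = 1797 × 1.478 = 2656 lbmol/h.
N₂ fed = 2656 × 79/21 = 9991 lbmol/h.
Fuel reacted = 0.896 × 599 → ξ = 536.7 lbmol/h.
Outlet (n = n₀ + ν ξ):
  C₂H₅OH: 599 − 1(536.7) = 62.3
  O₂: 2656 − 3(536.7) = 1046
  N₂: 9991 (inert)
  CO₂: 0 + 2(536.7) = 1073
  H₂O: 0 + 3(536.7) = 1610
Dry total = 12170 lbmol/h; y_CO₂ (dry) = 1073 / 12170 = 0.08818.

0.0882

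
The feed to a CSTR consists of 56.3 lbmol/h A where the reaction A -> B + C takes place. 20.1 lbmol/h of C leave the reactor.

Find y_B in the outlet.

0.263

For C: n = n₀ + 1ξ → 20.1 = 0 + 1ξ, giving ξ = 20.1 lbmol/h.
Outlet amounts (n = n₀ + ν ξ):
  A: 56.3 − 1(20.1) = 36.2
  B: 0 + 1(20.1) = 20.1
  C: 0 + 1(20.1) = 20.1
Total out = 76.4 lbmol/h; y_B = 20.1 / 76.4 = 0.2631.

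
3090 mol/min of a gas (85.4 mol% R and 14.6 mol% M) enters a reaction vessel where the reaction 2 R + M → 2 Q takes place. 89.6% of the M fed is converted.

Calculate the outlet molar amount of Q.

M reacted = 0.896 × 451.1 = 404.2 mol/min; ν_M = −1, so ξ = 404.2/1 = 404.2 mol/min.
Outlet amounts (n = n₀ + ν ξ):
  R: 2639 − 2(404.2) = 1830
  M: 451.1 − 1(404.2) = 46.92
  Q: 0 + 2(404.2) = 808.4

808 mol/min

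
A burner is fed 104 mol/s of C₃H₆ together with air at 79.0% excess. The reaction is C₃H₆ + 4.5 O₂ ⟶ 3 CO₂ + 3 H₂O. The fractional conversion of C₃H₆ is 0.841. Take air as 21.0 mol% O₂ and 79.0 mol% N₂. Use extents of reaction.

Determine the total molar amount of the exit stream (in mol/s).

Stoichiometric O₂ = 4.5 × 104 = 468 mol/s; O₂ fed = 468 × 1.790 = 837.7 mol/s.
N₂ fed = 837.7 × 79/21 = 3151 mol/s.
Fuel reacted = 0.841 × 104 → ξ = 87.46 mol/s.
Outlet (n = n₀ + ν ξ):
  C₃H₆: 104 − 1(87.46) = 16.54
  O₂: 837.7 − 4.5(87.46) = 444.1
  N₂: 3151 (inert)
  CO₂: 0 + 3(87.46) = 262.4
  H₂O: 0 + 3(87.46) = 262.4
Total out = 16.54 + 444.1 + 3151 + 262.4 + 262.4 = 4137 mol/s.

4140 mol/s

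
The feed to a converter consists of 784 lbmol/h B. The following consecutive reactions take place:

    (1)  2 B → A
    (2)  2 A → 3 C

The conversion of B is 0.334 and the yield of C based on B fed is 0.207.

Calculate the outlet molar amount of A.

Conversion of B: B consumed = 2ξ₁ = 0.334 × 784 → ξ₁ = 130.9 lbmol/h.
Yield of C: 3ξ₂ / 784 = 0.207 → ξ₂ = 54.1 lbmol/h.
Outlet amounts (n = n₀ + Σ ν·ξ):
  B: 784 − 2(130.9) = 522.1
  A: 0 + 1(130.9) − 2(54.1) = 22.74
  C: 0 + 3(54.1) = 162.3

22.7 lbmol/h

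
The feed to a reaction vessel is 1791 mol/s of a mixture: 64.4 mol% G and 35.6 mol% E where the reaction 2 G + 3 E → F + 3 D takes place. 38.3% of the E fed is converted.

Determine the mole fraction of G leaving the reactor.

0.579

E reacted = 0.383 × 637.6 = 244.2 mol/s; ν_E = −3, so ξ = 244.2/3 = 81.4 mol/s.
Outlet amounts (n = n₀ + ν ξ):
  G: 1153 − 2(81.4) = 990.6
  E: 637.6 − 3(81.4) = 393.4
  F: 0 + 1(81.4) = 81.4
  D: 0 + 3(81.4) = 244.2
Total out = 1710 mol/s; y_G = 990.6 / 1710 = 0.5794.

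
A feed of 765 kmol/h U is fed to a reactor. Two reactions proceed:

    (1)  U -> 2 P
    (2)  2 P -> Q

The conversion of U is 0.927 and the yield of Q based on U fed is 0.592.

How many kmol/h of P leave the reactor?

513 kmol/h

Conversion of U: U consumed = 1ξ₁ = 0.927 × 765 → ξ₁ = 709.2 kmol/h.
Yield of Q: 1ξ₂ / 765 = 0.592 → ξ₂ = 452.9 kmol/h.
Outlet amounts (n = n₀ + Σ ν·ξ):
  U: 765 − 1(709.2) = 55.84
  P: 0 + 2(709.2) − 2(452.9) = 512.6
  Q: 0 + 1(452.9) = 452.9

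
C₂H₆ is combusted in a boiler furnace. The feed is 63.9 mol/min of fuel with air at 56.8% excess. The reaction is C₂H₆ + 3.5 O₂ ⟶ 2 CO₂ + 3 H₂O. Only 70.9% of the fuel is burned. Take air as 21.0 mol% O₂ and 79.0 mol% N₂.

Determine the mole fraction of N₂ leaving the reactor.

0.751

Stoichiometric O₂ = 3.5 × 63.9 = 223.7 mol/min; O₂ fed = 223.7 × 1.568 = 350.7 mol/min.
N₂ fed = 350.7 × 79/21 = 1319 mol/min.
Fuel reacted = 0.709 × 63.9 → ξ = 45.31 mol/min.
Outlet (n = n₀ + ν ξ):
  C₂H₆: 63.9 − 1(45.31) = 18.59
  O₂: 350.7 − 3.5(45.31) = 192.1
  N₂: 1319 (inert)
  CO₂: 0 + 2(45.31) = 90.61
  H₂O: 0 + 3(45.31) = 135.9
Total out = 1756 mol/min; y_N₂ = 1319 / 1756 = 0.7511.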